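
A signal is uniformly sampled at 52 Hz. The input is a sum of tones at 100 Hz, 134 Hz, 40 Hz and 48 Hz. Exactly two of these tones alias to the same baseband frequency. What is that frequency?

fs/2 = 26 Hz.
100 Hz mod fs = 48 Hz.
48 Hz > fs/2 = 26 Hz, folds to fs − 48 Hz = 4 Hz.
134 Hz mod fs = 30 Hz.
30 Hz > fs/2 = 26 Hz, folds to fs − 30 Hz = 22 Hz.
40 Hz > fs/2 = 26 Hz, folds to fs − 40 Hz = 12 Hz.
48 Hz > fs/2 = 26 Hz, folds to fs − 48 Hz = 4 Hz.
48 Hz and 100 Hz both map to 4 Hz.

4 Hz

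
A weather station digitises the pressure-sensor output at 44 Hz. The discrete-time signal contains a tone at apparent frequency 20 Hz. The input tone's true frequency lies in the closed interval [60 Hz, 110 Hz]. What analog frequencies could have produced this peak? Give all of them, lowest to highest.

64 Hz, 68 Hz, 108 Hz

Frequencies that alias to 20 Hz are k·fs ± 20 Hz for integer k ≥ 0.
k=0: 20 Hz.
k=1: 24 Hz, 64 Hz.
k=2: 68 Hz, 108 Hz.
k=3: 112 Hz, 152 Hz.
Within [60 Hz, 110 Hz]: 64 Hz, 68 Hz, 108 Hz.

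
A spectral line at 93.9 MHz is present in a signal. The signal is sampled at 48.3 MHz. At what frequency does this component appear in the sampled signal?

2.7 MHz

93.9 MHz mod fs = 45.6 MHz.
45.6 MHz > fs/2 = 24.15 MHz, folds to fs − 45.6 MHz = 2.7 MHz.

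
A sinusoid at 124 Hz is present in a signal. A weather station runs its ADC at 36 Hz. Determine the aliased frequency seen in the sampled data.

16 Hz

124 Hz mod fs = 16 Hz.
16 Hz ≤ fs/2 = 18 Hz, appears at 16 Hz.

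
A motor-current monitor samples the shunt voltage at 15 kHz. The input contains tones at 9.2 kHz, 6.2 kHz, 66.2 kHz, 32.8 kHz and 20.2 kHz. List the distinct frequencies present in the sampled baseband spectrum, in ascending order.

fs/2 = 7.5 kHz.
9.2 kHz > fs/2 = 7.5 kHz, folds to fs − 9.2 kHz = 5.8 kHz.
6.2 kHz ≤ fs/2 = 7.5 kHz, passes unchanged.
66.2 kHz mod fs = 6.2 kHz.
6.2 kHz ≤ fs/2 = 7.5 kHz, appears at 6.2 kHz.
32.8 kHz mod fs = 2.8 kHz.
2.8 kHz ≤ fs/2 = 7.5 kHz, appears at 2.8 kHz.
20.2 kHz mod fs = 5.2 kHz.
5.2 kHz ≤ fs/2 = 7.5 kHz, appears at 5.2 kHz.
Distinct values: {2.8 kHz, 5.2 kHz, 5.8 kHz, 6.2 kHz}.

2.8 kHz, 5.2 kHz, 5.8 kHz, 6.2 kHz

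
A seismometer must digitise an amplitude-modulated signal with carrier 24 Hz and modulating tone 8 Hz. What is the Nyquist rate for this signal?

64 Hz

AM sidebands sit at fc ± fm = 16 Hz and 32 Hz.
Highest-frequency component: 32 Hz.
Nyquist rate = 2 × 32 Hz = 64 Hz.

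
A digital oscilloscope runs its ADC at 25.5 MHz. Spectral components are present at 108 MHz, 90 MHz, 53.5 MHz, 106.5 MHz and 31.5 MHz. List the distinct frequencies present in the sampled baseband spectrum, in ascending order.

2.5 MHz, 4.5 MHz, 6 MHz, 12 MHz

fs/2 = 12.75 MHz.
108 MHz mod fs = 6 MHz.
6 MHz ≤ fs/2 = 12.75 MHz, appears at 6 MHz.
90 MHz mod fs = 13.5 MHz.
13.5 MHz > fs/2 = 12.75 MHz, folds to fs − 13.5 MHz = 12 MHz.
53.5 MHz mod fs = 2.5 MHz.
2.5 MHz ≤ fs/2 = 12.75 MHz, appears at 2.5 MHz.
106.5 MHz mod fs = 4.5 MHz.
4.5 MHz ≤ fs/2 = 12.75 MHz, appears at 4.5 MHz.
31.5 MHz mod fs = 6 MHz.
6 MHz ≤ fs/2 = 12.75 MHz, appears at 6 MHz.
Distinct values: {2.5 MHz, 4.5 MHz, 6 MHz, 12 MHz}.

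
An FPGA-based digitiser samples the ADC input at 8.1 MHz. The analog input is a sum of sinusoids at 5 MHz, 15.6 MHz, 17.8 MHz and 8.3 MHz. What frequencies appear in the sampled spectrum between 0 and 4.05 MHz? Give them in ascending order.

fs/2 = 4.05 MHz.
5 MHz > fs/2 = 4.05 MHz, folds to fs − 5 MHz = 3.1 MHz.
15.6 MHz mod fs = 7.5 MHz.
7.5 MHz > fs/2 = 4.05 MHz, folds to fs − 7.5 MHz = 0.6 MHz.
17.8 MHz mod fs = 1.6 MHz.
1.6 MHz ≤ fs/2 = 4.05 MHz, appears at 1.6 MHz.
8.3 MHz mod fs = 0.2 MHz.
0.2 MHz ≤ fs/2 = 4.05 MHz, appears at 0.2 MHz.
Distinct values: {0.2 MHz, 0.6 MHz, 1.6 MHz, 3.1 MHz}.

0.2 MHz, 0.6 MHz, 1.6 MHz, 3.1 MHz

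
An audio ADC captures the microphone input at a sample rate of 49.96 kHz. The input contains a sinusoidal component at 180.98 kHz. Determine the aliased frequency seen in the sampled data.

180.98 kHz mod fs = 31.1 kHz.
31.1 kHz > fs/2 = 24.98 kHz, folds to fs − 31.1 kHz = 18.86 kHz.

18.86 kHz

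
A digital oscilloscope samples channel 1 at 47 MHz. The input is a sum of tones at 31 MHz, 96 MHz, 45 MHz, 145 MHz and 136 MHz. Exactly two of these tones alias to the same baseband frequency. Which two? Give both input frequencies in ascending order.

45 MHz, 96 MHz

fs/2 = 23.5 MHz.
31 MHz > fs/2 = 23.5 MHz, folds to fs − 31 MHz = 16 MHz.
96 MHz mod fs = 2 MHz.
2 MHz ≤ fs/2 = 23.5 MHz, appears at 2 MHz.
45 MHz > fs/2 = 23.5 MHz, folds to fs − 45 MHz = 2 MHz.
145 MHz mod fs = 4 MHz.
4 MHz ≤ fs/2 = 23.5 MHz, appears at 4 MHz.
136 MHz mod fs = 42 MHz.
42 MHz > fs/2 = 23.5 MHz, folds to fs − 42 MHz = 5 MHz.
45 MHz and 96 MHz both map to 2 MHz.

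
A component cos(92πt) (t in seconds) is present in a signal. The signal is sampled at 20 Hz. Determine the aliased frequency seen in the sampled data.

6 Hz

ω = 92π rad/s → f = ω/(2π) = 46 Hz.
46 Hz mod fs = 6 Hz.
6 Hz ≤ fs/2 = 10 Hz, appears at 6 Hz.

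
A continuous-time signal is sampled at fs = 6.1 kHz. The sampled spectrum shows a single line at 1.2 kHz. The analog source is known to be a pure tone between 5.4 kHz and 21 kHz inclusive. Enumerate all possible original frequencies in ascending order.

7.3 kHz, 11 kHz, 13.4 kHz, 17.1 kHz, 19.5 kHz

Frequencies that alias to 1.2 kHz are k·fs ± 1.2 kHz for integer k ≥ 0.
k=0: 1.2 kHz.
k=1: 4.9 kHz, 7.3 kHz.
k=2: 11 kHz, 13.4 kHz.
k=3: 17.1 kHz, 19.5 kHz.
k=4: 23.2 kHz, 25.6 kHz.
Within [5.4 kHz, 21 kHz]: 7.3 kHz, 11 kHz, 13.4 kHz, 17.1 kHz, 19.5 kHz.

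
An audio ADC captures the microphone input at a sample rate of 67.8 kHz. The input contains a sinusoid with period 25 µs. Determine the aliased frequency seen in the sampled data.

T = 25 µs → f = 1/T = 40 kHz.
40 kHz > fs/2 = 33.9 kHz, folds to fs − 40 kHz = 27.8 kHz.

27.8 kHz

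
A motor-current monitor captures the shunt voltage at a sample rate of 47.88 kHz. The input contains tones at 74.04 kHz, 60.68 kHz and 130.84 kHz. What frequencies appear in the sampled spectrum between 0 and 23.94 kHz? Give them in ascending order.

fs/2 = 23.94 kHz.
74.04 kHz mod fs = 26.16 kHz.
26.16 kHz > fs/2 = 23.94 kHz, folds to fs − 26.16 kHz = 21.72 kHz.
60.68 kHz mod fs = 12.8 kHz.
12.8 kHz ≤ fs/2 = 23.94 kHz, appears at 12.8 kHz.
130.84 kHz mod fs = 35.08 kHz.
35.08 kHz > fs/2 = 23.94 kHz, folds to fs − 35.08 kHz = 12.8 kHz.
Distinct values: {12.8 kHz, 21.72 kHz}.

12.8 kHz, 21.72 kHz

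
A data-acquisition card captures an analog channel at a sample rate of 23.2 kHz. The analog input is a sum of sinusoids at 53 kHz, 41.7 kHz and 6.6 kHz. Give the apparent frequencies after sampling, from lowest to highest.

4.7 kHz, 6.6 kHz

fs/2 = 11.6 kHz.
53 kHz mod fs = 6.6 kHz.
6.6 kHz ≤ fs/2 = 11.6 kHz, appears at 6.6 kHz.
41.7 kHz mod fs = 18.5 kHz.
18.5 kHz > fs/2 = 11.6 kHz, folds to fs − 18.5 kHz = 4.7 kHz.
6.6 kHz ≤ fs/2 = 11.6 kHz, passes unchanged.
Distinct values: {4.7 kHz, 6.6 kHz}.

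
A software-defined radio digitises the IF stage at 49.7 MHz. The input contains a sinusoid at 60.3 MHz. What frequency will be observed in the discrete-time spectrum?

60.3 MHz mod fs = 10.6 MHz.
10.6 MHz ≤ fs/2 = 24.85 MHz, appears at 10.6 MHz.

10.6 MHz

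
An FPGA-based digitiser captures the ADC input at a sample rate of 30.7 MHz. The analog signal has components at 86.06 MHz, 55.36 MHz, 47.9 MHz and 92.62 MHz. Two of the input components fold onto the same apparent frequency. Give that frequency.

fs/2 = 15.35 MHz.
86.06 MHz mod fs = 24.66 MHz.
24.66 MHz > fs/2 = 15.35 MHz, folds to fs − 24.66 MHz = 6.04 MHz.
55.36 MHz mod fs = 24.66 MHz.
24.66 MHz > fs/2 = 15.35 MHz, folds to fs − 24.66 MHz = 6.04 MHz.
47.9 MHz mod fs = 17.2 MHz.
17.2 MHz > fs/2 = 15.35 MHz, folds to fs − 17.2 MHz = 13.5 MHz.
92.62 MHz mod fs = 0.52 MHz.
0.52 MHz ≤ fs/2 = 15.35 MHz, appears at 0.52 MHz.
55.36 MHz and 86.06 MHz both map to 6.04 MHz.

6.04 MHz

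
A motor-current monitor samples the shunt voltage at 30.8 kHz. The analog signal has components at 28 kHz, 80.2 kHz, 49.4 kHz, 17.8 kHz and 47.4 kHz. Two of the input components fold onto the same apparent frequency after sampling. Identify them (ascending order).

fs/2 = 15.4 kHz.
28 kHz > fs/2 = 15.4 kHz, folds to fs − 28 kHz = 2.8 kHz.
80.2 kHz mod fs = 18.6 kHz.
18.6 kHz > fs/2 = 15.4 kHz, folds to fs − 18.6 kHz = 12.2 kHz.
49.4 kHz mod fs = 18.6 kHz.
18.6 kHz > fs/2 = 15.4 kHz, folds to fs − 18.6 kHz = 12.2 kHz.
17.8 kHz > fs/2 = 15.4 kHz, folds to fs − 17.8 kHz = 13 kHz.
47.4 kHz mod fs = 16.6 kHz.
16.6 kHz > fs/2 = 15.4 kHz, folds to fs − 16.6 kHz = 14.2 kHz.
49.4 kHz and 80.2 kHz both map to 12.2 kHz.

49.4 kHz, 80.2 kHz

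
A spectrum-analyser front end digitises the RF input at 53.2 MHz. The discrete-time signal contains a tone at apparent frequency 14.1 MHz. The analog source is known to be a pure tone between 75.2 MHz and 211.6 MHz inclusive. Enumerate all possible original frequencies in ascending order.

Frequencies that alias to 14.1 MHz are k·fs ± 14.1 MHz for integer k ≥ 0.
k=0: 14.1 MHz.
k=1: 39.1 MHz, 67.3 MHz.
k=2: 92.3 MHz, 120.5 MHz.
k=3: 145.5 MHz, 173.7 MHz.
k=4: 198.7 MHz, 226.9 MHz.
k=5: 251.9 MHz, 280.1 MHz.
Within [75.2 MHz, 211.6 MHz]: 92.3 MHz, 120.5 MHz, 145.5 MHz, 173.7 MHz, 198.7 MHz.

92.3 MHz, 120.5 MHz, 145.5 MHz, 173.7 MHz, 198.7 MHz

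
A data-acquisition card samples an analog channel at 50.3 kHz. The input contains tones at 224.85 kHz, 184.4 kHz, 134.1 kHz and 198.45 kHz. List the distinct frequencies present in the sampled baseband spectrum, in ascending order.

fs/2 = 25.15 kHz.
224.85 kHz mod fs = 23.65 kHz.
23.65 kHz ≤ fs/2 = 25.15 kHz, appears at 23.65 kHz.
184.4 kHz mod fs = 33.5 kHz.
33.5 kHz > fs/2 = 25.15 kHz, folds to fs − 33.5 kHz = 16.8 kHz.
134.1 kHz mod fs = 33.5 kHz.
33.5 kHz > fs/2 = 25.15 kHz, folds to fs − 33.5 kHz = 16.8 kHz.
198.45 kHz mod fs = 47.55 kHz.
47.55 kHz > fs/2 = 25.15 kHz, folds to fs − 47.55 kHz = 2.75 kHz.
Distinct values: {2.75 kHz, 16.8 kHz, 23.65 kHz}.

2.75 kHz, 16.8 kHz, 23.65 kHz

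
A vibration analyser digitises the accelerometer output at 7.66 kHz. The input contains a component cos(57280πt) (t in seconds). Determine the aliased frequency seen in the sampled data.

2 kHz

ω = 57280π rad/s → f = ω/(2π) = 28640 Hz = 28.64 kHz.
28.64 kHz mod fs = 5.66 kHz.
5.66 kHz > fs/2 = 3.83 kHz, folds to fs − 5.66 kHz = 2 kHz.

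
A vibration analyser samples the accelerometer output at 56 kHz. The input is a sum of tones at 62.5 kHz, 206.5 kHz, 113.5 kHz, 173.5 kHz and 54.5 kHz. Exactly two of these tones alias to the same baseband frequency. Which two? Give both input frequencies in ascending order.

fs/2 = 28 kHz.
62.5 kHz mod fs = 6.5 kHz.
6.5 kHz ≤ fs/2 = 28 kHz, appears at 6.5 kHz.
206.5 kHz mod fs = 38.5 kHz.
38.5 kHz > fs/2 = 28 kHz, folds to fs − 38.5 kHz = 17.5 kHz.
113.5 kHz mod fs = 1.5 kHz.
1.5 kHz ≤ fs/2 = 28 kHz, appears at 1.5 kHz.
173.5 kHz mod fs = 5.5 kHz.
5.5 kHz ≤ fs/2 = 28 kHz, appears at 5.5 kHz.
54.5 kHz > fs/2 = 28 kHz, folds to fs − 54.5 kHz = 1.5 kHz.
54.5 kHz and 113.5 kHz both map to 1.5 kHz.

54.5 kHz, 113.5 kHz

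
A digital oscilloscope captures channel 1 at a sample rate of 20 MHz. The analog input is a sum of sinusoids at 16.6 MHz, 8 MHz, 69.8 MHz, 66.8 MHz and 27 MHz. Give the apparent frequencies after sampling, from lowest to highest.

fs/2 = 10 MHz.
16.6 MHz > fs/2 = 10 MHz, folds to fs − 16.6 MHz = 3.4 MHz.
8 MHz ≤ fs/2 = 10 MHz, passes unchanged.
69.8 MHz mod fs = 9.8 MHz.
9.8 MHz ≤ fs/2 = 10 MHz, appears at 9.8 MHz.
66.8 MHz mod fs = 6.8 MHz.
6.8 MHz ≤ fs/2 = 10 MHz, appears at 6.8 MHz.
27 MHz mod fs = 7 MHz.
7 MHz ≤ fs/2 = 10 MHz, appears at 7 MHz.
Distinct values: {3.4 MHz, 6.8 MHz, 7 MHz, 8 MHz, 9.8 MHz}.

3.4 MHz, 6.8 MHz, 7 MHz, 8 MHz, 9.8 MHz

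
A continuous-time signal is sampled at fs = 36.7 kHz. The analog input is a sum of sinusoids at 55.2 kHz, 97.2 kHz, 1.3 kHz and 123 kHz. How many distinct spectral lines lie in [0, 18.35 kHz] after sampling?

fs/2 = 18.35 kHz.
55.2 kHz mod fs = 18.5 kHz.
18.5 kHz > fs/2 = 18.35 kHz, folds to fs − 18.5 kHz = 18.2 kHz.
97.2 kHz mod fs = 23.8 kHz.
23.8 kHz > fs/2 = 18.35 kHz, folds to fs − 23.8 kHz = 12.9 kHz.
1.3 kHz ≤ fs/2 = 18.35 kHz, passes unchanged.
123 kHz mod fs = 12.9 kHz.
12.9 kHz ≤ fs/2 = 18.35 kHz, appears at 12.9 kHz.
Distinct values: {1.3 kHz, 12.9 kHz, 18.2 kHz} → 3.

3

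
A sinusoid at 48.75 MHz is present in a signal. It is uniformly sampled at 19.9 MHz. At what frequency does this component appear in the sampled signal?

8.95 MHz

48.75 MHz mod fs = 8.95 MHz.
8.95 MHz ≤ fs/2 = 9.95 MHz, appears at 8.95 MHz.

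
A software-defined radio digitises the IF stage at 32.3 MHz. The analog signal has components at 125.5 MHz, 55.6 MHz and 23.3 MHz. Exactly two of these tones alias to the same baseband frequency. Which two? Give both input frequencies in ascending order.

23.3 MHz, 55.6 MHz

fs/2 = 16.15 MHz.
125.5 MHz mod fs = 28.6 MHz.
28.6 MHz > fs/2 = 16.15 MHz, folds to fs − 28.6 MHz = 3.7 MHz.
55.6 MHz mod fs = 23.3 MHz.
23.3 MHz > fs/2 = 16.15 MHz, folds to fs − 23.3 MHz = 9 MHz.
23.3 MHz > fs/2 = 16.15 MHz, folds to fs − 23.3 MHz = 9 MHz.
23.3 MHz and 55.6 MHz both map to 9 MHz.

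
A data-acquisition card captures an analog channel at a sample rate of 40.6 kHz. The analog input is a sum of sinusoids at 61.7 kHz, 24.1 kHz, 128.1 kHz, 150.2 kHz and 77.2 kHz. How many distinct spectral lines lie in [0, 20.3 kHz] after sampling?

fs/2 = 20.3 kHz.
61.7 kHz mod fs = 21.1 kHz.
21.1 kHz > fs/2 = 20.3 kHz, folds to fs − 21.1 kHz = 19.5 kHz.
24.1 kHz > fs/2 = 20.3 kHz, folds to fs − 24.1 kHz = 16.5 kHz.
128.1 kHz mod fs = 6.3 kHz.
6.3 kHz ≤ fs/2 = 20.3 kHz, appears at 6.3 kHz.
150.2 kHz mod fs = 28.4 kHz.
28.4 kHz > fs/2 = 20.3 kHz, folds to fs − 28.4 kHz = 12.2 kHz.
77.2 kHz mod fs = 36.6 kHz.
36.6 kHz > fs/2 = 20.3 kHz, folds to fs − 36.6 kHz = 4 kHz.
Distinct values: {4 kHz, 6.3 kHz, 12.2 kHz, 16.5 kHz, 19.5 kHz} → 5.

5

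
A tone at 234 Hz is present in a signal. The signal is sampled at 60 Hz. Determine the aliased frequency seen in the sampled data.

6 Hz

234 Hz mod fs = 54 Hz.
54 Hz > fs/2 = 30 Hz, folds to fs − 54 Hz = 6 Hz.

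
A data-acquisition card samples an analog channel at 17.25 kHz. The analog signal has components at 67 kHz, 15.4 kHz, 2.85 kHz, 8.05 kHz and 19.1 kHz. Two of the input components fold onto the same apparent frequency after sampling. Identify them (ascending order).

15.4 kHz, 19.1 kHz

fs/2 = 8.625 kHz.
67 kHz mod fs = 15.25 kHz.
15.25 kHz > fs/2 = 8.625 kHz, folds to fs − 15.25 kHz = 2 kHz.
15.4 kHz > fs/2 = 8.625 kHz, folds to fs − 15.4 kHz = 1.85 kHz.
2.85 kHz ≤ fs/2 = 8.625 kHz, passes unchanged.
8.05 kHz ≤ fs/2 = 8.625 kHz, passes unchanged.
19.1 kHz mod fs = 1.85 kHz.
1.85 kHz ≤ fs/2 = 8.625 kHz, appears at 1.85 kHz.
15.4 kHz and 19.1 kHz both map to 1.85 kHz.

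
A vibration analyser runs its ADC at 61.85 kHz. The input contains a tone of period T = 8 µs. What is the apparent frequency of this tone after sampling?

1.3 kHz

T = 8 µs → f = 1/T = 125 kHz.
125 kHz mod fs = 1.3 kHz.
1.3 kHz ≤ fs/2 = 30.925 kHz, appears at 1.3 kHz.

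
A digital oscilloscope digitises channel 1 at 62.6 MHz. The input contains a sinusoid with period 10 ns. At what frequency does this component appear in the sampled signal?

25.2 MHz

T = 10 ns → f = 1/T = 100 MHz.
100 MHz mod fs = 37.4 MHz.
37.4 MHz > fs/2 = 31.3 MHz, folds to fs − 37.4 MHz = 25.2 MHz.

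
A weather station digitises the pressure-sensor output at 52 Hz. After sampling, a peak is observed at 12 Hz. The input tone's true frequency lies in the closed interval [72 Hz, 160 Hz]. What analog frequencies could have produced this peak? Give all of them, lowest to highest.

Frequencies that alias to 12 Hz are k·fs ± 12 Hz for integer k ≥ 0.
k=0: 12 Hz.
k=1: 40 Hz, 64 Hz.
k=2: 92 Hz, 116 Hz.
k=3: 144 Hz, 168 Hz.
k=4: 196 Hz, 220 Hz.
Within [72 Hz, 160 Hz]: 92 Hz, 116 Hz, 144 Hz.

92 Hz, 116 Hz, 144 Hz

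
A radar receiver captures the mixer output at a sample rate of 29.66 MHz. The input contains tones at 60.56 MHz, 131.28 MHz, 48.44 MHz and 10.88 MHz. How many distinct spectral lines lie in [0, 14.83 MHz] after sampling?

fs/2 = 14.83 MHz.
60.56 MHz mod fs = 1.24 MHz.
1.24 MHz ≤ fs/2 = 14.83 MHz, appears at 1.24 MHz.
131.28 MHz mod fs = 12.64 MHz.
12.64 MHz ≤ fs/2 = 14.83 MHz, appears at 12.64 MHz.
48.44 MHz mod fs = 18.78 MHz.
18.78 MHz > fs/2 = 14.83 MHz, folds to fs − 18.78 MHz = 10.88 MHz.
10.88 MHz ≤ fs/2 = 14.83 MHz, passes unchanged.
Distinct values: {1.24 MHz, 10.88 MHz, 12.64 MHz} → 3.

3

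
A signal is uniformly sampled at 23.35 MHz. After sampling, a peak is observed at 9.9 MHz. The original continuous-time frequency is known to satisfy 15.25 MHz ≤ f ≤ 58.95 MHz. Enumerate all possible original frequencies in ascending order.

33.25 MHz, 36.8 MHz, 56.6 MHz

Frequencies that alias to 9.9 MHz are k·fs ± 9.9 MHz for integer k ≥ 0.
k=0: 9.9 MHz.
k=1: 13.45 MHz, 33.25 MHz.
k=2: 36.8 MHz, 56.6 MHz.
k=3: 60.15 MHz, 79.95 MHz.
Within [15.25 MHz, 58.95 MHz]: 33.25 MHz, 36.8 MHz, 56.6 MHz.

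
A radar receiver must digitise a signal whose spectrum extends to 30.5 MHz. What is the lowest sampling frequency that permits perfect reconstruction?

Nyquist rate = 2 × 30.5 MHz = 61 MHz.

61 MHz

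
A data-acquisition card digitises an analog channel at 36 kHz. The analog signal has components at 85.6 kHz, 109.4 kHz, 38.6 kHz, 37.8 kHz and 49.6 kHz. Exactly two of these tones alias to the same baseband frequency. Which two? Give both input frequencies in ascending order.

49.6 kHz, 85.6 kHz

fs/2 = 18 kHz.
85.6 kHz mod fs = 13.6 kHz.
13.6 kHz ≤ fs/2 = 18 kHz, appears at 13.6 kHz.
109.4 kHz mod fs = 1.4 kHz.
1.4 kHz ≤ fs/2 = 18 kHz, appears at 1.4 kHz.
38.6 kHz mod fs = 2.6 kHz.
2.6 kHz ≤ fs/2 = 18 kHz, appears at 2.6 kHz.
37.8 kHz mod fs = 1.8 kHz.
1.8 kHz ≤ fs/2 = 18 kHz, appears at 1.8 kHz.
49.6 kHz mod fs = 13.6 kHz.
13.6 kHz ≤ fs/2 = 18 kHz, appears at 13.6 kHz.
49.6 kHz and 85.6 kHz both map to 13.6 kHz.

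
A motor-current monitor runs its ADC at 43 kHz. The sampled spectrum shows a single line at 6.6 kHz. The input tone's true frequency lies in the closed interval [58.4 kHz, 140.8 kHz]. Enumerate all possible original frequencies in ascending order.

Frequencies that alias to 6.6 kHz are k·fs ± 6.6 kHz for integer k ≥ 0.
k=0: 6.6 kHz.
k=1: 36.4 kHz, 49.6 kHz.
k=2: 79.4 kHz, 92.6 kHz.
k=3: 122.4 kHz, 135.6 kHz.
k=4: 165.4 kHz, 178.6 kHz.
Within [58.4 kHz, 140.8 kHz]: 79.4 kHz, 92.6 kHz, 122.4 kHz, 135.6 kHz.

79.4 kHz, 92.6 kHz, 122.4 kHz, 135.6 kHz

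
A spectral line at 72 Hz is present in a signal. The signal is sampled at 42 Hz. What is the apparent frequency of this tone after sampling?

72 Hz mod fs = 30 Hz.
30 Hz > fs/2 = 21 Hz, folds to fs − 30 Hz = 12 Hz.

12 Hz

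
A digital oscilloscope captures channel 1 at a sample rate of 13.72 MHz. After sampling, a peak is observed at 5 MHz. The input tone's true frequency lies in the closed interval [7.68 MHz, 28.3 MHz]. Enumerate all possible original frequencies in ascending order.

Frequencies that alias to 5 MHz are k·fs ± 5 MHz for integer k ≥ 0.
k=0: 5 MHz.
k=1: 8.72 MHz, 18.72 MHz.
k=2: 22.44 MHz, 32.44 MHz.
k=3: 36.16 MHz, 46.16 MHz.
Within [7.68 MHz, 28.3 MHz]: 8.72 MHz, 18.72 MHz, 22.44 MHz.

8.72 MHz, 18.72 MHz, 22.44 MHz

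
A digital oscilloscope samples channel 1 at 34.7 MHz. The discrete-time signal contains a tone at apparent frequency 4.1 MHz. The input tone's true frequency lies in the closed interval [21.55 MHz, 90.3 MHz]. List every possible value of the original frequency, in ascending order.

30.6 MHz, 38.8 MHz, 65.3 MHz, 73.5 MHz

Frequencies that alias to 4.1 MHz are k·fs ± 4.1 MHz for integer k ≥ 0.
k=0: 4.1 MHz.
k=1: 30.6 MHz, 38.8 MHz.
k=2: 65.3 MHz, 73.5 MHz.
k=3: 100 MHz, 108.2 MHz.
Within [21.55 MHz, 90.3 MHz]: 30.6 MHz, 38.8 MHz, 65.3 MHz, 73.5 MHz.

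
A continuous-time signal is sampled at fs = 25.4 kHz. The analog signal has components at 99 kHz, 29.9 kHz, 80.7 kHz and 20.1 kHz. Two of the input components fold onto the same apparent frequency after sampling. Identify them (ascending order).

29.9 kHz, 80.7 kHz

fs/2 = 12.7 kHz.
99 kHz mod fs = 22.8 kHz.
22.8 kHz > fs/2 = 12.7 kHz, folds to fs − 22.8 kHz = 2.6 kHz.
29.9 kHz mod fs = 4.5 kHz.
4.5 kHz ≤ fs/2 = 12.7 kHz, appears at 4.5 kHz.
80.7 kHz mod fs = 4.5 kHz.
4.5 kHz ≤ fs/2 = 12.7 kHz, appears at 4.5 kHz.
20.1 kHz > fs/2 = 12.7 kHz, folds to fs − 20.1 kHz = 5.3 kHz.
29.9 kHz and 80.7 kHz both map to 4.5 kHz.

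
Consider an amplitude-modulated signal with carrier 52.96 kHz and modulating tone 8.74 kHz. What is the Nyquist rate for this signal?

123.4 kHz

AM sidebands sit at fc ± fm = 44.22 kHz and 61.7 kHz.
Highest-frequency component: 61.7 kHz.
Nyquist rate = 2 × 61.7 kHz = 123.4 kHz.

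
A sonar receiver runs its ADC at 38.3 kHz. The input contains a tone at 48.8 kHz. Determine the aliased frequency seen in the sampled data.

10.5 kHz

48.8 kHz mod fs = 10.5 kHz.
10.5 kHz ≤ fs/2 = 19.15 kHz, appears at 10.5 kHz.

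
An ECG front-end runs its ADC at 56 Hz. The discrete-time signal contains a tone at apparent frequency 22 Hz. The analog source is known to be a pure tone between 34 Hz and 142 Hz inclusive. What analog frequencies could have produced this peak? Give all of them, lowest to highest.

Frequencies that alias to 22 Hz are k·fs ± 22 Hz for integer k ≥ 0.
k=0: 22 Hz.
k=1: 34 Hz, 78 Hz.
k=2: 90 Hz, 134 Hz.
k=3: 146 Hz, 190 Hz.
Within [34 Hz, 142 Hz]: 34 Hz, 78 Hz, 90 Hz, 134 Hz.

34 Hz, 78 Hz, 90 Hz, 134 Hz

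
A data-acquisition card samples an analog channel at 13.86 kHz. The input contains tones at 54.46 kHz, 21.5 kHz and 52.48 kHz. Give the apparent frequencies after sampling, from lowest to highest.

fs/2 = 6.93 kHz.
54.46 kHz mod fs = 12.88 kHz.
12.88 kHz > fs/2 = 6.93 kHz, folds to fs − 12.88 kHz = 0.98 kHz.
21.5 kHz mod fs = 7.64 kHz.
7.64 kHz > fs/2 = 6.93 kHz, folds to fs − 7.64 kHz = 6.22 kHz.
52.48 kHz mod fs = 10.9 kHz.
10.9 kHz > fs/2 = 6.93 kHz, folds to fs − 10.9 kHz = 2.96 kHz.
Distinct values: {0.98 kHz, 2.96 kHz, 6.22 kHz}.

0.98 kHz, 2.96 kHz, 6.22 kHz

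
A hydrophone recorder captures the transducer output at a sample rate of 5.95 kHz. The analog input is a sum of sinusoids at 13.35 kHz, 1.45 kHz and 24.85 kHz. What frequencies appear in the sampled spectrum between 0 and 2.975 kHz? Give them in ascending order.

1.05 kHz, 1.45 kHz

fs/2 = 2.975 kHz.
13.35 kHz mod fs = 1.45 kHz.
1.45 kHz ≤ fs/2 = 2.975 kHz, appears at 1.45 kHz.
1.45 kHz ≤ fs/2 = 2.975 kHz, passes unchanged.
24.85 kHz mod fs = 1.05 kHz.
1.05 kHz ≤ fs/2 = 2.975 kHz, appears at 1.05 kHz.
Distinct values: {1.05 kHz, 1.45 kHz}.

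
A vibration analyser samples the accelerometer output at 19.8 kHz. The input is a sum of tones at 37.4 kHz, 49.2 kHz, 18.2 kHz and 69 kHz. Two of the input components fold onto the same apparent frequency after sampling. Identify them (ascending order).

fs/2 = 9.9 kHz.
37.4 kHz mod fs = 17.6 kHz.
17.6 kHz > fs/2 = 9.9 kHz, folds to fs − 17.6 kHz = 2.2 kHz.
49.2 kHz mod fs = 9.6 kHz.
9.6 kHz ≤ fs/2 = 9.9 kHz, appears at 9.6 kHz.
18.2 kHz > fs/2 = 9.9 kHz, folds to fs − 18.2 kHz = 1.6 kHz.
69 kHz mod fs = 9.6 kHz.
9.6 kHz ≤ fs/2 = 9.9 kHz, appears at 9.6 kHz.
49.2 kHz and 69 kHz both map to 9.6 kHz.

49.2 kHz, 69 kHz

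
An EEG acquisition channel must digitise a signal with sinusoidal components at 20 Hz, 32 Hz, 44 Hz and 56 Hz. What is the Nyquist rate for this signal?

112 Hz

Highest-frequency component: 56 Hz.
Nyquist rate = 2 × 56 Hz = 112 Hz.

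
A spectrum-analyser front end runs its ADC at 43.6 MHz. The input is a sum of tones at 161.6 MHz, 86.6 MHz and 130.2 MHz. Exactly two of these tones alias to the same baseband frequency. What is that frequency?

fs/2 = 21.8 MHz.
161.6 MHz mod fs = 30.8 MHz.
30.8 MHz > fs/2 = 21.8 MHz, folds to fs − 30.8 MHz = 12.8 MHz.
86.6 MHz mod fs = 43 MHz.
43 MHz > fs/2 = 21.8 MHz, folds to fs − 43 MHz = 0.6 MHz.
130.2 MHz mod fs = 43 MHz.
43 MHz > fs/2 = 21.8 MHz, folds to fs − 43 MHz = 0.6 MHz.
86.6 MHz and 130.2 MHz both map to 0.6 MHz.

0.6 MHz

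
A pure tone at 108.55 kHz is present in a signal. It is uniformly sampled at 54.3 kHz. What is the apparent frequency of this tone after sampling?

108.55 kHz mod fs = 54.25 kHz.
54.25 kHz > fs/2 = 27.15 kHz, folds to fs − 54.25 kHz = 0.05 kHz.

0.05 kHz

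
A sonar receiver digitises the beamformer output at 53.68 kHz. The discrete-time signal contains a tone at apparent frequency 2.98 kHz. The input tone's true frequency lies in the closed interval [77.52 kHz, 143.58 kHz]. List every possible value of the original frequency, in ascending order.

104.38 kHz, 110.34 kHz

Frequencies that alias to 2.98 kHz are k·fs ± 2.98 kHz for integer k ≥ 0.
k=0: 2.98 kHz.
k=1: 50.7 kHz, 56.66 kHz.
k=2: 104.38 kHz, 110.34 kHz.
k=3: 158.06 kHz, 164.02 kHz.
Within [77.52 kHz, 143.58 kHz]: 104.38 kHz, 110.34 kHz.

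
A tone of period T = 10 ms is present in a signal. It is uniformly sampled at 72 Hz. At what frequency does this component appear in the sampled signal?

T = 10 ms → f = 1/T = 100 Hz.
100 Hz mod fs = 28 Hz.
28 Hz ≤ fs/2 = 36 Hz, appears at 28 Hz.

28 Hz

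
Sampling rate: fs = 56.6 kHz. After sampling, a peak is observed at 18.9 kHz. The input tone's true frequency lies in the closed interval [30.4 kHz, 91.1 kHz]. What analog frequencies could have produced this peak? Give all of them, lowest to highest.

37.7 kHz, 75.5 kHz

Frequencies that alias to 18.9 kHz are k·fs ± 18.9 kHz for integer k ≥ 0.
k=0: 18.9 kHz.
k=1: 37.7 kHz, 75.5 kHz.
k=2: 94.3 kHz, 132.1 kHz.
Within [30.4 kHz, 91.1 kHz]: 37.7 kHz, 75.5 kHz.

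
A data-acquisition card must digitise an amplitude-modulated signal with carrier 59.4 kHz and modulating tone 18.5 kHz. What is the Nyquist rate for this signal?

155.8 kHz

AM sidebands sit at fc ± fm = 40.9 kHz and 77.9 kHz.
Highest-frequency component: 77.9 kHz.
Nyquist rate = 2 × 77.9 kHz = 155.8 kHz.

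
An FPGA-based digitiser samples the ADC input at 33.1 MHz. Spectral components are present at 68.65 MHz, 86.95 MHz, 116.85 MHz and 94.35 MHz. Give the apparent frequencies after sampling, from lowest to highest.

2.45 MHz, 4.95 MHz, 12.35 MHz, 15.55 MHz

fs/2 = 16.55 MHz.
68.65 MHz mod fs = 2.45 MHz.
2.45 MHz ≤ fs/2 = 16.55 MHz, appears at 2.45 MHz.
86.95 MHz mod fs = 20.75 MHz.
20.75 MHz > fs/2 = 16.55 MHz, folds to fs − 20.75 MHz = 12.35 MHz.
116.85 MHz mod fs = 17.55 MHz.
17.55 MHz > fs/2 = 16.55 MHz, folds to fs − 17.55 MHz = 15.55 MHz.
94.35 MHz mod fs = 28.15 MHz.
28.15 MHz > fs/2 = 16.55 MHz, folds to fs − 28.15 MHz = 4.95 MHz.
Distinct values: {2.45 MHz, 4.95 MHz, 12.35 MHz, 15.55 MHz}.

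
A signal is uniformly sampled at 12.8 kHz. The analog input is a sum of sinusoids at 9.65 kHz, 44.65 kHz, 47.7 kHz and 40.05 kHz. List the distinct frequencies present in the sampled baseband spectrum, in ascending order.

1.65 kHz, 3.15 kHz, 3.5 kHz, 6.25 kHz

fs/2 = 6.4 kHz.
9.65 kHz > fs/2 = 6.4 kHz, folds to fs − 9.65 kHz = 3.15 kHz.
44.65 kHz mod fs = 6.25 kHz.
6.25 kHz ≤ fs/2 = 6.4 kHz, appears at 6.25 kHz.
47.7 kHz mod fs = 9.3 kHz.
9.3 kHz > fs/2 = 6.4 kHz, folds to fs − 9.3 kHz = 3.5 kHz.
40.05 kHz mod fs = 1.65 kHz.
1.65 kHz ≤ fs/2 = 6.4 kHz, appears at 1.65 kHz.
Distinct values: {1.65 kHz, 3.15 kHz, 3.5 kHz, 6.25 kHz}.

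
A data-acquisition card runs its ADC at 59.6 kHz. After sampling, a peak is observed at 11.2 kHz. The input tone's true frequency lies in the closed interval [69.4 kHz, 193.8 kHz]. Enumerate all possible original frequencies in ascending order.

70.8 kHz, 108 kHz, 130.4 kHz, 167.6 kHz, 190 kHz

Frequencies that alias to 11.2 kHz are k·fs ± 11.2 kHz for integer k ≥ 0.
k=0: 11.2 kHz.
k=1: 48.4 kHz, 70.8 kHz.
k=2: 108 kHz, 130.4 kHz.
k=3: 167.6 kHz, 190 kHz.
k=4: 227.2 kHz, 249.6 kHz.
Within [69.4 kHz, 193.8 kHz]: 70.8 kHz, 108 kHz, 130.4 kHz, 167.6 kHz, 190 kHz.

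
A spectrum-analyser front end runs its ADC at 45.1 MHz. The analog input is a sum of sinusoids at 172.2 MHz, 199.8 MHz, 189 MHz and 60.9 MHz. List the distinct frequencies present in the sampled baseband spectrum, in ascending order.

fs/2 = 22.55 MHz.
172.2 MHz mod fs = 36.9 MHz.
36.9 MHz > fs/2 = 22.55 MHz, folds to fs − 36.9 MHz = 8.2 MHz.
199.8 MHz mod fs = 19.4 MHz.
19.4 MHz ≤ fs/2 = 22.55 MHz, appears at 19.4 MHz.
189 MHz mod fs = 8.6 MHz.
8.6 MHz ≤ fs/2 = 22.55 MHz, appears at 8.6 MHz.
60.9 MHz mod fs = 15.8 MHz.
15.8 MHz ≤ fs/2 = 22.55 MHz, appears at 15.8 MHz.
Distinct values: {8.2 MHz, 8.6 MHz, 15.8 MHz, 19.4 MHz}.

8.2 MHz, 8.6 MHz, 15.8 MHz, 19.4 MHz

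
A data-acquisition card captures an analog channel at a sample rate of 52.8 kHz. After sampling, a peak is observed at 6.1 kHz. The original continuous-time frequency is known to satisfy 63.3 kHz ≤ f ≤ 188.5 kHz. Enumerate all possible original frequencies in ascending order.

Frequencies that alias to 6.1 kHz are k·fs ± 6.1 kHz for integer k ≥ 0.
k=0: 6.1 kHz.
k=1: 46.7 kHz, 58.9 kHz.
k=2: 99.5 kHz, 111.7 kHz.
k=3: 152.3 kHz, 164.5 kHz.
k=4: 205.1 kHz, 217.3 kHz.
Within [63.3 kHz, 188.5 kHz]: 99.5 kHz, 111.7 kHz, 152.3 kHz, 164.5 kHz.

99.5 kHz, 111.7 kHz, 152.3 kHz, 164.5 kHz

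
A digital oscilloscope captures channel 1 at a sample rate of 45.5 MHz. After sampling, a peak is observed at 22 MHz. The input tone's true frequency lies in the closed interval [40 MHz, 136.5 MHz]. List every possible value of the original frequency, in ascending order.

67.5 MHz, 69 MHz, 113 MHz, 114.5 MHz

Frequencies that alias to 22 MHz are k·fs ± 22 MHz for integer k ≥ 0.
k=0: 22 MHz.
k=1: 23.5 MHz, 67.5 MHz.
k=2: 69 MHz, 113 MHz.
k=3: 114.5 MHz, 158.5 MHz.
k=4: 160 MHz, 204 MHz.
Within [40 MHz, 136.5 MHz]: 67.5 MHz, 69 MHz, 113 MHz, 114.5 MHz.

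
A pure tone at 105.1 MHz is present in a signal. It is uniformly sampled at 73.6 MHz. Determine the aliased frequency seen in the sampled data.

31.5 MHz

105.1 MHz mod fs = 31.5 MHz.
31.5 MHz ≤ fs/2 = 36.8 MHz, appears at 31.5 MHz.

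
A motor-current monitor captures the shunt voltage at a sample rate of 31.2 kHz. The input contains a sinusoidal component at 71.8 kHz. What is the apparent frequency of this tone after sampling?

9.4 kHz

71.8 kHz mod fs = 9.4 kHz.
9.4 kHz ≤ fs/2 = 15.6 kHz, appears at 9.4 kHz.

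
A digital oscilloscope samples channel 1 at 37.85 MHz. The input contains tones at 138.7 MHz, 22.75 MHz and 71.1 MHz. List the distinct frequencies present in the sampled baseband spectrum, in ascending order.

4.6 MHz, 12.7 MHz, 15.1 MHz

fs/2 = 18.925 MHz.
138.7 MHz mod fs = 25.15 MHz.
25.15 MHz > fs/2 = 18.925 MHz, folds to fs − 25.15 MHz = 12.7 MHz.
22.75 MHz > fs/2 = 18.925 MHz, folds to fs − 22.75 MHz = 15.1 MHz.
71.1 MHz mod fs = 33.25 MHz.
33.25 MHz > fs/2 = 18.925 MHz, folds to fs − 33.25 MHz = 4.6 MHz.
Distinct values: {4.6 MHz, 12.7 MHz, 15.1 MHz}.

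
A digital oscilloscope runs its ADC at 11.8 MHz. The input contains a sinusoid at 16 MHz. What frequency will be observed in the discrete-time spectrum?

16 MHz mod fs = 4.2 MHz.
4.2 MHz ≤ fs/2 = 5.9 MHz, appears at 4.2 MHz.

4.2 MHz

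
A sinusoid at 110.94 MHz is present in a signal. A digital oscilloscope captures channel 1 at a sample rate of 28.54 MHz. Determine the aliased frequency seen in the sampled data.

3.22 MHz

110.94 MHz mod fs = 25.32 MHz.
25.32 MHz > fs/2 = 14.27 MHz, folds to fs − 25.32 MHz = 3.22 MHz.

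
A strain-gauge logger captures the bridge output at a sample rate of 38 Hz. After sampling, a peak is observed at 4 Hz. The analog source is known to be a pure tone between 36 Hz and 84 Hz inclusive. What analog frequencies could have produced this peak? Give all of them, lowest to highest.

42 Hz, 72 Hz, 80 Hz

Frequencies that alias to 4 Hz are k·fs ± 4 Hz for integer k ≥ 0.
k=0: 4 Hz.
k=1: 34 Hz, 42 Hz.
k=2: 72 Hz, 80 Hz.
k=3: 110 Hz, 118 Hz.
Within [36 Hz, 84 Hz]: 42 Hz, 72 Hz, 80 Hz.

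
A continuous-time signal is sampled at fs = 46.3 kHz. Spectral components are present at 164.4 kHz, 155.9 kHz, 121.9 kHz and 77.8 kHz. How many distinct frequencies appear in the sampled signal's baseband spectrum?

fs/2 = 23.15 kHz.
164.4 kHz mod fs = 25.5 kHz.
25.5 kHz > fs/2 = 23.15 kHz, folds to fs − 25.5 kHz = 20.8 kHz.
155.9 kHz mod fs = 17 kHz.
17 kHz ≤ fs/2 = 23.15 kHz, appears at 17 kHz.
121.9 kHz mod fs = 29.3 kHz.
29.3 kHz > fs/2 = 23.15 kHz, folds to fs − 29.3 kHz = 17 kHz.
77.8 kHz mod fs = 31.5 kHz.
31.5 kHz > fs/2 = 23.15 kHz, folds to fs − 31.5 kHz = 14.8 kHz.
Distinct values: {14.8 kHz, 17 kHz, 20.8 kHz} → 3.

3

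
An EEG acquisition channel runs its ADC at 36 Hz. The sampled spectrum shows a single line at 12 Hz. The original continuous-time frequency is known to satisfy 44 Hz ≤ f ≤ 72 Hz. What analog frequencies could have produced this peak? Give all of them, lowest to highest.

48 Hz, 60 Hz

Frequencies that alias to 12 Hz are k·fs ± 12 Hz for integer k ≥ 0.
k=0: 12 Hz.
k=1: 24 Hz, 48 Hz.
k=2: 60 Hz, 84 Hz.
k=3: 96 Hz, 120 Hz.
Within [44 Hz, 72 Hz]: 48 Hz, 60 Hz.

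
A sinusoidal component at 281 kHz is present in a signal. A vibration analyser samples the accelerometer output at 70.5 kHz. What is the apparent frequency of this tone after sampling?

281 kHz mod fs = 69.5 kHz.
69.5 kHz > fs/2 = 35.25 kHz, folds to fs − 69.5 kHz = 1 kHz.

1 kHz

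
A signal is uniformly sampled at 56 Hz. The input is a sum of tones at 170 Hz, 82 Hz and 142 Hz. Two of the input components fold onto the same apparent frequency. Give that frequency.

fs/2 = 28 Hz.
170 Hz mod fs = 2 Hz.
2 Hz ≤ fs/2 = 28 Hz, appears at 2 Hz.
82 Hz mod fs = 26 Hz.
26 Hz ≤ fs/2 = 28 Hz, appears at 26 Hz.
142 Hz mod fs = 30 Hz.
30 Hz > fs/2 = 28 Hz, folds to fs − 30 Hz = 26 Hz.
82 Hz and 142 Hz both map to 26 Hz.

26 Hz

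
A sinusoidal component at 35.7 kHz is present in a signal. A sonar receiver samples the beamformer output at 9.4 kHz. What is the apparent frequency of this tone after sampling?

35.7 kHz mod fs = 7.5 kHz.
7.5 kHz > fs/2 = 4.7 kHz, folds to fs − 7.5 kHz = 1.9 kHz.

1.9 kHz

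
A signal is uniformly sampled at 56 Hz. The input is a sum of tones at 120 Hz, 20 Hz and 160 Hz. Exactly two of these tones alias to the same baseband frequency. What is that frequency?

8 Hz

fs/2 = 28 Hz.
120 Hz mod fs = 8 Hz.
8 Hz ≤ fs/2 = 28 Hz, appears at 8 Hz.
20 Hz ≤ fs/2 = 28 Hz, passes unchanged.
160 Hz mod fs = 48 Hz.
48 Hz > fs/2 = 28 Hz, folds to fs − 48 Hz = 8 Hz.
120 Hz and 160 Hz both map to 8 Hz.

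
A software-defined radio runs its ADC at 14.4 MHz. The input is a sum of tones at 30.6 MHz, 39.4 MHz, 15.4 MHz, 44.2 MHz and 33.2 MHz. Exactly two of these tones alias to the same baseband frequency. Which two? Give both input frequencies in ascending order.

15.4 MHz, 44.2 MHz

fs/2 = 7.2 MHz.
30.6 MHz mod fs = 1.8 MHz.
1.8 MHz ≤ fs/2 = 7.2 MHz, appears at 1.8 MHz.
39.4 MHz mod fs = 10.6 MHz.
10.6 MHz > fs/2 = 7.2 MHz, folds to fs − 10.6 MHz = 3.8 MHz.
15.4 MHz mod fs = 1 MHz.
1 MHz ≤ fs/2 = 7.2 MHz, appears at 1 MHz.
44.2 MHz mod fs = 1 MHz.
1 MHz ≤ fs/2 = 7.2 MHz, appears at 1 MHz.
33.2 MHz mod fs = 4.4 MHz.
4.4 MHz ≤ fs/2 = 7.2 MHz, appears at 4.4 MHz.
15.4 MHz and 44.2 MHz both map to 1 MHz.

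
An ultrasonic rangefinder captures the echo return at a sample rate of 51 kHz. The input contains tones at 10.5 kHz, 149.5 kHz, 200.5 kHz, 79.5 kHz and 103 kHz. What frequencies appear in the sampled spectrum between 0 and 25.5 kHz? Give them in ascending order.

fs/2 = 25.5 kHz.
10.5 kHz ≤ fs/2 = 25.5 kHz, passes unchanged.
149.5 kHz mod fs = 47.5 kHz.
47.5 kHz > fs/2 = 25.5 kHz, folds to fs − 47.5 kHz = 3.5 kHz.
200.5 kHz mod fs = 47.5 kHz.
47.5 kHz > fs/2 = 25.5 kHz, folds to fs − 47.5 kHz = 3.5 kHz.
79.5 kHz mod fs = 28.5 kHz.
28.5 kHz > fs/2 = 25.5 kHz, folds to fs − 28.5 kHz = 22.5 kHz.
103 kHz mod fs = 1 kHz.
1 kHz ≤ fs/2 = 25.5 kHz, appears at 1 kHz.
Distinct values: {1 kHz, 3.5 kHz, 10.5 kHz, 22.5 kHz}.

1 kHz, 3.5 kHz, 10.5 kHz, 22.5 kHz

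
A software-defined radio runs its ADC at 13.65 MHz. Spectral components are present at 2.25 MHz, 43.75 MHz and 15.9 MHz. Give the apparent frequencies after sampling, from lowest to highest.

2.25 MHz, 2.8 MHz

fs/2 = 6.825 MHz.
2.25 MHz ≤ fs/2 = 6.825 MHz, passes unchanged.
43.75 MHz mod fs = 2.8 MHz.
2.8 MHz ≤ fs/2 = 6.825 MHz, appears at 2.8 MHz.
15.9 MHz mod fs = 2.25 MHz.
2.25 MHz ≤ fs/2 = 6.825 MHz, appears at 2.25 MHz.
Distinct values: {2.25 MHz, 2.8 MHz}.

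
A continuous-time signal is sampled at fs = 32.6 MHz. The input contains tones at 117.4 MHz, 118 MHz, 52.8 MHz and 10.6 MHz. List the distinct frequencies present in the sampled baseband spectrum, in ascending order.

10.6 MHz, 12.4 MHz, 13 MHz

fs/2 = 16.3 MHz.
117.4 MHz mod fs = 19.6 MHz.
19.6 MHz > fs/2 = 16.3 MHz, folds to fs − 19.6 MHz = 13 MHz.
118 MHz mod fs = 20.2 MHz.
20.2 MHz > fs/2 = 16.3 MHz, folds to fs − 20.2 MHz = 12.4 MHz.
52.8 MHz mod fs = 20.2 MHz.
20.2 MHz > fs/2 = 16.3 MHz, folds to fs − 20.2 MHz = 12.4 MHz.
10.6 MHz ≤ fs/2 = 16.3 MHz, passes unchanged.
Distinct values: {10.6 MHz, 12.4 MHz, 13 MHz}.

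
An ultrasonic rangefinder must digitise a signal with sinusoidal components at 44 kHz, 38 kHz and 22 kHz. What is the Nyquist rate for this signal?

88 kHz

Highest-frequency component: 44 kHz.
Nyquist rate = 2 × 44 kHz = 88 kHz.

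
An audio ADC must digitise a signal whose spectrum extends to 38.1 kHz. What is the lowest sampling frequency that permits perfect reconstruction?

Nyquist rate = 2 × 38.1 kHz = 76.2 kHz.

76.2 kHz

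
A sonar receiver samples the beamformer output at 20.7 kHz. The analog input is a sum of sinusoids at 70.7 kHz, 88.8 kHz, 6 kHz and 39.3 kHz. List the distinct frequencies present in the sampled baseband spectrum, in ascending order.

fs/2 = 10.35 kHz.
70.7 kHz mod fs = 8.6 kHz.
8.6 kHz ≤ fs/2 = 10.35 kHz, appears at 8.6 kHz.
88.8 kHz mod fs = 6 kHz.
6 kHz ≤ fs/2 = 10.35 kHz, appears at 6 kHz.
6 kHz ≤ fs/2 = 10.35 kHz, passes unchanged.
39.3 kHz mod fs = 18.6 kHz.
18.6 kHz > fs/2 = 10.35 kHz, folds to fs − 18.6 kHz = 2.1 kHz.
Distinct values: {2.1 kHz, 6 kHz, 8.6 kHz}.

2.1 kHz, 6 kHz, 8.6 kHz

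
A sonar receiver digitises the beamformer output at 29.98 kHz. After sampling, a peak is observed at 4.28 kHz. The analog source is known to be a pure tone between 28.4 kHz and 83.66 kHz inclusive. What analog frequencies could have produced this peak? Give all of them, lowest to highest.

34.26 kHz, 55.68 kHz, 64.24 kHz

Frequencies that alias to 4.28 kHz are k·fs ± 4.28 kHz for integer k ≥ 0.
k=0: 4.28 kHz.
k=1: 25.7 kHz, 34.26 kHz.
k=2: 55.68 kHz, 64.24 kHz.
k=3: 85.66 kHz, 94.22 kHz.
Within [28.4 kHz, 83.66 kHz]: 34.26 kHz, 55.68 kHz, 64.24 kHz.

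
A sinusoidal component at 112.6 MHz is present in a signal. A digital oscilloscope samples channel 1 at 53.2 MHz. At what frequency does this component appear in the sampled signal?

6.2 MHz

112.6 MHz mod fs = 6.2 MHz.
6.2 MHz ≤ fs/2 = 26.6 MHz, appears at 6.2 MHz.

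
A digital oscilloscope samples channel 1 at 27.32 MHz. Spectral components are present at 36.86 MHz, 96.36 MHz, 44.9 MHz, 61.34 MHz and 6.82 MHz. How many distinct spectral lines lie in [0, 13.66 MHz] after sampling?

5

fs/2 = 13.66 MHz.
36.86 MHz mod fs = 9.54 MHz.
9.54 MHz ≤ fs/2 = 13.66 MHz, appears at 9.54 MHz.
96.36 MHz mod fs = 14.4 MHz.
14.4 MHz > fs/2 = 13.66 MHz, folds to fs − 14.4 MHz = 12.92 MHz.
44.9 MHz mod fs = 17.58 MHz.
17.58 MHz > fs/2 = 13.66 MHz, folds to fs − 17.58 MHz = 9.74 MHz.
61.34 MHz mod fs = 6.7 MHz.
6.7 MHz ≤ fs/2 = 13.66 MHz, appears at 6.7 MHz.
6.82 MHz ≤ fs/2 = 13.66 MHz, passes unchanged.
Distinct values: {6.7 MHz, 6.82 MHz, 9.54 MHz, 9.74 MHz, 12.92 MHz} → 5.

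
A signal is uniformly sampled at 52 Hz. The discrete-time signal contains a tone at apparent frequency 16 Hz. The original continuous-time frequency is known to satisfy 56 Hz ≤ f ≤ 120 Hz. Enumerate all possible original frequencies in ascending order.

Frequencies that alias to 16 Hz are k·fs ± 16 Hz for integer k ≥ 0.
k=0: 16 Hz.
k=1: 36 Hz, 68 Hz.
k=2: 88 Hz, 120 Hz.
k=3: 140 Hz, 172 Hz.
Within [56 Hz, 120 Hz]: 68 Hz, 88 Hz, 120 Hz.

68 Hz, 88 Hz, 120 Hz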